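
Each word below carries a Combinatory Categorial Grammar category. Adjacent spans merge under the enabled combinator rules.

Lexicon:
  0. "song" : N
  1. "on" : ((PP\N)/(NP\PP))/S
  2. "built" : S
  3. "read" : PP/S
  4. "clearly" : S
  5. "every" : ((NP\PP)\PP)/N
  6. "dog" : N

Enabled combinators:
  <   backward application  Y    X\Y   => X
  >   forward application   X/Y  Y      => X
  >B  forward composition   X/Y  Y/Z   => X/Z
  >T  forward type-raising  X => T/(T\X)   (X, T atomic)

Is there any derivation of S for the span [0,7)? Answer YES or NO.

N ((PP\N)/(NP\PP))/S S PP/S S ((NP\PP)\PP)/N N
CKY chart[0,7] = {N/(N\PP), NP/(NP\PP), PP, PP/(PP\PP), S/(S\PP)}; S ∉ chart

NO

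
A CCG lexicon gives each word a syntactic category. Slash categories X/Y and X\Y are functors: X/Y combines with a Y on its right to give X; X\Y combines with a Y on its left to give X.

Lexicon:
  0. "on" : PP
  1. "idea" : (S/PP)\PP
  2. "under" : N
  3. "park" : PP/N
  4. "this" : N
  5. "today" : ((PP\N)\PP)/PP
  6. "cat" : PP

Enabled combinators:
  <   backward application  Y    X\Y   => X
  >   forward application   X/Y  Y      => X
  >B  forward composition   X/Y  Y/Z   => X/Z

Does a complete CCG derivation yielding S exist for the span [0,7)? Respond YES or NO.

YES

[0,7] S   >
  [0,2] S/PP   <
    [0,1] "on" : PP
    [1,2] "idea" : (S/PP)\PP
  [2,7] PP   <
    [2,3] "under" : N
    [3,7] PP\N   <
      [3,5] PP   >
        [3,4] "park" : PP/N
        [4,5] "this" : N
      [5,7] (PP\N)\PP   >
        [5,6] "today" : ((PP\N)\PP)/PP
        [6,7] "cat" : PP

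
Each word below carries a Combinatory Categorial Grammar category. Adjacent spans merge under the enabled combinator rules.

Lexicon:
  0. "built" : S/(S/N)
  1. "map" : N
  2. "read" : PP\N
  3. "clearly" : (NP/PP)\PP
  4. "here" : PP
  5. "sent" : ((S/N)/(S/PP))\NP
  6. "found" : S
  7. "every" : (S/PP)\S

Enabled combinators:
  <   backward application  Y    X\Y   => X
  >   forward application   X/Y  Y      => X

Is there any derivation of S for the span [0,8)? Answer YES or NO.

YES

[0,8] S   >
  [0,1] "built" : S/(S/N)
  [1,8] S/N   >
    [1,6] (S/N)/(S/PP)   <
      [1,5] NP   >
        [1,4] NP/PP   <
          [1,3] PP   <
            [1,2] "map" : N
            [2,3] "read" : PP\N
          [3,4] "clearly" : (NP/PP)\PP
        [4,5] "here" : PP
      [5,6] "sent" : ((S/N)/(S/PP))\NP
    [6,8] S/PP   <
      [6,7] "found" : S
      [7,8] "every" : (S/PP)\S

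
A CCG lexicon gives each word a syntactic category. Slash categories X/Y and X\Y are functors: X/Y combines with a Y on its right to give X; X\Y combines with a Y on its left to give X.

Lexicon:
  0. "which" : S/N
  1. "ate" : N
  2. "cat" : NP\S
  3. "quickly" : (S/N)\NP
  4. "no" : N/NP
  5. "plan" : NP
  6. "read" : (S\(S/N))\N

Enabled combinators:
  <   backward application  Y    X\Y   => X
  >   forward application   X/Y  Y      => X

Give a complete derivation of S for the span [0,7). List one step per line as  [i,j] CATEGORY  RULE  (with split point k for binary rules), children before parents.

[0,7] S   <
  [0,4] S/N   <
    [0,3] NP   <
      [0,2] S   >
        [0,1] "which" : S/N
        [1,2] "ate" : N
      [2,3] "cat" : NP\S
    [3,4] "quickly" : (S/N)\NP
  [4,7] S\(S/N)   <
    [4,6] N   >
      [4,5] "no" : N/NP
      [5,6] "plan" : NP
    [6,7] "read" : (S\(S/N))\N

[0,1] S/N  lex  "which"
[1,2] N  lex  "ate"
[0,2] S  >  k=1
[2,3] NP\S  lex  "cat"
[0,3] NP  <  k=2
[3,4] (S/N)\NP  lex  "quickly"
[0,4] S/N  <  k=3
[4,5] N/NP  lex  "no"
[5,6] NP  lex  "plan"
[4,6] N  >  k=5
[6,7] (S\(S/N))\N  lex  "read"
[4,7] S\(S/N)  <  k=6
[0,7] S  <  k=4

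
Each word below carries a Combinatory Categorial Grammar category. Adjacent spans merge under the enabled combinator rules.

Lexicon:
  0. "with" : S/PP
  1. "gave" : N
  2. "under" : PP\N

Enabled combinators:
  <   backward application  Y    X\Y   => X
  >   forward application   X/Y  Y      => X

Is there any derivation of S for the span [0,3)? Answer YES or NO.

YES

[0,3] S   >
  [0,1] "with" : S/PP
  [1,3] PP   <
    [1,2] "gave" : N
    [2,3] "under" : PP\N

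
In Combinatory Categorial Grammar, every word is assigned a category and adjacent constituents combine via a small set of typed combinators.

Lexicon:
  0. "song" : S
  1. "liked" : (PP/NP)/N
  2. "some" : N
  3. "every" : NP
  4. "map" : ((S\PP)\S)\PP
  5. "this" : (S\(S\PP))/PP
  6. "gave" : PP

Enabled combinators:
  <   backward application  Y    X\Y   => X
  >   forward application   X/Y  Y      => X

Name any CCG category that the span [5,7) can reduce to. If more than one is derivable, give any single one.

[0,7] S   <
  [0,5] S\PP   <
    [0,1] "song" : S
    [1,5] (S\PP)\S   <
      [1,4] PP   >
        [1,3] PP/NP   >
          [1,2] "liked" : (PP/NP)/N
          [2,3] "some" : N
        [3,4] "every" : NP
      [4,5] "map" : ((S\PP)\S)\PP
  [5,7] S\(S\PP)   >
    [5,6] "this" : (S\(S\PP))/PP
    [6,7] "gave" : PP

S\(S\PP)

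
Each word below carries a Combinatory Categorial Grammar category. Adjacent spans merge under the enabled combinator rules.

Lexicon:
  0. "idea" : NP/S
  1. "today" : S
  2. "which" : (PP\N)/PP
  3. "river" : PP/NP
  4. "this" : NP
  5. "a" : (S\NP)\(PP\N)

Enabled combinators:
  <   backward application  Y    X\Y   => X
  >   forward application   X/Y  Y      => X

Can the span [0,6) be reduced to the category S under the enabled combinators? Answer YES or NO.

[0,6] S   <
  [0,2] NP   >
    [0,1] "idea" : NP/S
    [1,2] "today" : S
  [2,6] S\NP   <
    [2,5] PP\N   >
      [2,3] "which" : (PP\N)/PP
      [3,5] PP   >
        [3,4] "river" : PP/NP
        [4,5] "this" : NP
    [5,6] "a" : (S\NP)\(PP\N)

YES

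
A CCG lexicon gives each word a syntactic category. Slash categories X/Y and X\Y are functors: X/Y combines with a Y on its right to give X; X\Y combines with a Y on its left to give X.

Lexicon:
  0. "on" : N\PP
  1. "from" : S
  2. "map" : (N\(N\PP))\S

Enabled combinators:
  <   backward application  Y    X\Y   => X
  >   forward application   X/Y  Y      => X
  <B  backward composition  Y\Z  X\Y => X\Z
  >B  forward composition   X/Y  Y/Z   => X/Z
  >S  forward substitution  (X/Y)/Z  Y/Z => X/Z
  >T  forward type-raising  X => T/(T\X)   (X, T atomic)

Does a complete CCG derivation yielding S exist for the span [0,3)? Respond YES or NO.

N\PP S (N\(N\PP))\S
CKY chart[0,3] = {N, N/(N\N), NP/(NP\N), PP/(PP\N), S/(S\N)}; S ∉ chart

NO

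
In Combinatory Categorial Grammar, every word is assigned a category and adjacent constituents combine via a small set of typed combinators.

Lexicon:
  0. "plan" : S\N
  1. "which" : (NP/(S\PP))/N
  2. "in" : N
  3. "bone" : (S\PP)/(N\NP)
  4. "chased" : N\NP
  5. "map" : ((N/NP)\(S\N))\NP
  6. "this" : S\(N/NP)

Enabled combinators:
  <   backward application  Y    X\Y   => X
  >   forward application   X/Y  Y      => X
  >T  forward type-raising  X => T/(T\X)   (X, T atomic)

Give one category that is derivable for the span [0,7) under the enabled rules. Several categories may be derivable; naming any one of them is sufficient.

[0,7] S   <
  [0,6] N/NP   <
    [0,1] "plan" : S\N
    [1,6] (N/NP)\(S\N)   <
      [1,5] NP   >
        [1,3] NP/(S\PP)   >
          [1,2] "which" : (NP/(S\PP))/N
          [2,3] "in" : N
        [3,5] S\PP   >
          [3,4] "bone" : (S\PP)/(N\NP)
          [4,5] "chased" : N\NP
      [5,6] "map" : ((N/NP)\(S\N))\NP
  [6,7] "this" : S\(N/NP)

S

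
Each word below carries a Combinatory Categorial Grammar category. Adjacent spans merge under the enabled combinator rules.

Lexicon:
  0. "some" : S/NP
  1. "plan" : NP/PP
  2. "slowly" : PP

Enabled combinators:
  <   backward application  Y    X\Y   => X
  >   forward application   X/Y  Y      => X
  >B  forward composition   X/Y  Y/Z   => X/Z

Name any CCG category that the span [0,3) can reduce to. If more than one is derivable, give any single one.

S

[0,3] S   >
  [0,1] "some" : S/NP
  [1,3] NP   >
    [1,2] "plan" : NP/PP
    [2,3] "slowly" : PP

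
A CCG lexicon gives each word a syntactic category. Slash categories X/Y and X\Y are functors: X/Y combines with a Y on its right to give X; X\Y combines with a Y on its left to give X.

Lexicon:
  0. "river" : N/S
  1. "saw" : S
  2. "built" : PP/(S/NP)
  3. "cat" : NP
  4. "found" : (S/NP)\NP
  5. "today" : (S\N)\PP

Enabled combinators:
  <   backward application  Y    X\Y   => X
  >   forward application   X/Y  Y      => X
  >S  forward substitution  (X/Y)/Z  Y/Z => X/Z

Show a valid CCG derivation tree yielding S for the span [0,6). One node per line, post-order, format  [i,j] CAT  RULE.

[0,6] S   <
  [0,2] N   >
    [0,1] "river" : N/S
    [1,2] "saw" : S
  [2,6] S\N   <
    [2,5] PP   >
      [2,3] "built" : PP/(S/NP)
      [3,5] S/NP   <
        [3,4] "cat" : NP
        [4,5] "found" : (S/NP)\NP
    [5,6] "today" : (S\N)\PP

[0,1] N/S  lex  "river"
[1,2] S  lex  "saw"
[0,2] N  >  k=1
[2,3] PP/(S/NP)  lex  "built"
[3,4] NP  lex  "cat"
[4,5] (S/NP)\NP  lex  "found"
[3,5] S/NP  <  k=4
[2,5] PP  >  k=3
[5,6] (S\N)\PP  lex  "today"
[2,6] S\N  <  k=5
[0,6] S  <  k=2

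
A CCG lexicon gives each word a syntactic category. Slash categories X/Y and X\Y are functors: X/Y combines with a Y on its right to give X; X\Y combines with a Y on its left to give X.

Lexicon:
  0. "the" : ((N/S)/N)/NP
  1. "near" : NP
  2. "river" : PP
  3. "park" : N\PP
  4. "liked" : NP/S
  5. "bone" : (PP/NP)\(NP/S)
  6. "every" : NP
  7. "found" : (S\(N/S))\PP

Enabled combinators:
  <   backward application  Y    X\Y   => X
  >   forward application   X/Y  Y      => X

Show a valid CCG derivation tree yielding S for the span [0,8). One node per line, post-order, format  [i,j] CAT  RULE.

[0,8] S   <
  [0,4] N/S   >
    [0,2] (N/S)/N   >
      [0,1] "the" : ((N/S)/N)/NP
      [1,2] "near" : NP
    [2,4] N   <
      [2,3] "river" : PP
      [3,4] "park" : N\PP
  [4,8] S\(N/S)   <
    [4,7] PP   >
      [4,6] PP/NP   <
        [4,5] "liked" : NP/S
        [5,6] "bone" : (PP/NP)\(NP/S)
      [6,7] "every" : NP
    [7,8] "found" : (S\(N/S))\PP

[0,1] ((N/S)/N)/NP  lex  "the"
[1,2] NP  lex  "near"
[0,2] (N/S)/N  >  k=1
[2,3] PP  lex  "river"
[3,4] N\PP  lex  "park"
[2,4] N  <  k=3
[0,4] N/S  >  k=2
[4,5] NP/S  lex  "liked"
[5,6] (PP/NP)\(NP/S)  lex  "bone"
[4,6] PP/NP  <  k=5
[6,7] NP  lex  "every"
[4,7] PP  >  k=6
[7,8] (S\(N/S))\PP  lex  "found"
[4,8] S\(N/S)  <  k=7
[0,8] S  <  k=4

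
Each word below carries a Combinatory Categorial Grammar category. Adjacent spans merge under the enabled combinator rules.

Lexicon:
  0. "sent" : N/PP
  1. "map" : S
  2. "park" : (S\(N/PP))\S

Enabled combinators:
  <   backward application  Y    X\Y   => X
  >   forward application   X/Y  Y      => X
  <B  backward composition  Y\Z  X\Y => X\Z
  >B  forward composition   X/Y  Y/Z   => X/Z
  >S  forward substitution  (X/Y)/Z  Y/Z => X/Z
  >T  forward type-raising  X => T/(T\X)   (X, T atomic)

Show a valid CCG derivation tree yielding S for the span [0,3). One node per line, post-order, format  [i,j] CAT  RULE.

[0,3] S   <
  [0,1] "sent" : N/PP
  [1,3] S\(N/PP)   <
    [1,2] "map" : S
    [2,3] "park" : (S\(N/PP))\S

[0,1] N/PP  lex  "sent"
[1,2] S  lex  "map"
[2,3] (S\(N/PP))\S  lex  "park"
[1,3] S\(N/PP)  <  k=2
[0,3] S  <  k=1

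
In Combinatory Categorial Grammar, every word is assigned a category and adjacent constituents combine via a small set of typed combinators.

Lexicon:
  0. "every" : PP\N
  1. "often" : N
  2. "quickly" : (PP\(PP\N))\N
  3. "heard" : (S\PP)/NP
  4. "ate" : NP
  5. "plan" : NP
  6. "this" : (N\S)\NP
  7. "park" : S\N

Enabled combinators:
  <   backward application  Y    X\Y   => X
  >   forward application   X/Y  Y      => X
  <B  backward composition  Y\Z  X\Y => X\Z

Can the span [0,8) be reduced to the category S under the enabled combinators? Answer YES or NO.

[0,8] S   <
  [0,3] PP   <
    [0,1] "every" : PP\N
    [1,3] PP\(PP\N)   <
      [1,2] "often" : N
      [2,3] "quickly" : (PP\(PP\N))\N
  [3,8] S\PP   <B
    [3,5] S\PP   >
      [3,4] "heard" : (S\PP)/NP
      [4,5] "ate" : NP
    [5,8] S\S   <B
      [5,7] N\S   <
        [5,6] "plan" : NP
        [6,7] "this" : (N\S)\NP
      [7,8] "park" : S\N

YES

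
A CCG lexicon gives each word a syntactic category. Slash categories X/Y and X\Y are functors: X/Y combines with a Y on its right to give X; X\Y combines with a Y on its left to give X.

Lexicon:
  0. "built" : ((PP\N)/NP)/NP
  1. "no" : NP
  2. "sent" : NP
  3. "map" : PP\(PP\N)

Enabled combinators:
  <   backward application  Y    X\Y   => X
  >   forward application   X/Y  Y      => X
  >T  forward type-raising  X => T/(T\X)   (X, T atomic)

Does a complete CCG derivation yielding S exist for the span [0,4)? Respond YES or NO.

((PP\N)/NP)/NP NP NP PP\(PP\N)
CKY chart[0,4] = {N/(N\PP), NP/(NP\PP), PP, PP/(PP\PP), S/(S\PP)}; S ∉ chart

NO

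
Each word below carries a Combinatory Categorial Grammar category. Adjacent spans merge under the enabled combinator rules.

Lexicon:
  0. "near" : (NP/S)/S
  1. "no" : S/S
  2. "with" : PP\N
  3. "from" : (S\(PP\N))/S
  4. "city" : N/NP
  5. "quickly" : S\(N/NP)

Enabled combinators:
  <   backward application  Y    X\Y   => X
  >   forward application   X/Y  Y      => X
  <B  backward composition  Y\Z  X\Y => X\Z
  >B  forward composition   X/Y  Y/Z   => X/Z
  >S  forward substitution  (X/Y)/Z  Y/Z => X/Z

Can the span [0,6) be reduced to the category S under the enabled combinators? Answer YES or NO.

NO

(NP/S)/S S/S PP\N (S\(PP\N))/S N/NP S\(N/NP)
CKY chart[0,6] = {NP, NP/S}; S ∉ chart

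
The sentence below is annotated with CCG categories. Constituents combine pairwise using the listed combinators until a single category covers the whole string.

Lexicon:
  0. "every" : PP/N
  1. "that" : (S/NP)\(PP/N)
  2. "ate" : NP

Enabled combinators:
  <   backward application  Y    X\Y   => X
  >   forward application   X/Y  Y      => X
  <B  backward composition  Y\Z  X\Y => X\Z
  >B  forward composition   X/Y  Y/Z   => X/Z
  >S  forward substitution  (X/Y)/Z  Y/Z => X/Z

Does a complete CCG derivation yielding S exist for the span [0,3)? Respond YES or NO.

YES

[0,3] S   >
  [0,2] S/NP   <
    [0,1] "every" : PP/N
    [1,2] "that" : (S/NP)\(PP/N)
  [2,3] "ate" : NP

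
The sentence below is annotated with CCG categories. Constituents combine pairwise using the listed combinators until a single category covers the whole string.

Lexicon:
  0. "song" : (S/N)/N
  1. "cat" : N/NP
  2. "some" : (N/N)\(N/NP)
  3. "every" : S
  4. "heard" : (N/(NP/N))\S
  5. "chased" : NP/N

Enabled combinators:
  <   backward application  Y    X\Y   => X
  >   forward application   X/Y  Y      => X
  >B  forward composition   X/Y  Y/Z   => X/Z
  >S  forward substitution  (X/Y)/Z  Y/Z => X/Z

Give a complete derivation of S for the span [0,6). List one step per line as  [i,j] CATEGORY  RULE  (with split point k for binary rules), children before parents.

[0,1] (S/N)/N  lex  "song"
[1,2] N/NP  lex  "cat"
[2,3] (N/N)\(N/NP)  lex  "some"
[1,3] N/N  <  k=2
[0,3] S/N  >S  k=1
[3,4] S  lex  "every"
[4,5] (N/(NP/N))\S  lex  "heard"
[3,5] N/(NP/N)  <  k=4
[5,6] NP/N  lex  "chased"
[3,6] N  >  k=5
[0,6] S  >  k=3

[0,6] S   >
  [0,3] S/N   >S
    [0,1] "song" : (S/N)/N
    [1,3] N/N   <
      [1,2] "cat" : N/NP
      [2,3] "some" : (N/N)\(N/NP)
  [3,6] N   >
    [3,5] N/(NP/N)   <
      [3,4] "every" : S
      [4,5] "heard" : (N/(NP/N))\S
    [5,6] "chased" : NP/N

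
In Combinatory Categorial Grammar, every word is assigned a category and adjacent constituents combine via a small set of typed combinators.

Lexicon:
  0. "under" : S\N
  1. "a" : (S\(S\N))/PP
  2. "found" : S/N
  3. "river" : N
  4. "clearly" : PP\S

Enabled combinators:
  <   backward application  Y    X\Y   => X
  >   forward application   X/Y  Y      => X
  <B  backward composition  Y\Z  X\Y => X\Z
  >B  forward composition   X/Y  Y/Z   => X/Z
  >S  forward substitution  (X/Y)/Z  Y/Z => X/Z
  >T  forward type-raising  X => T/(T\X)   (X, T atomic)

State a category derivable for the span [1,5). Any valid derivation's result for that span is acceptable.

[0,5] S   <
  [0,1] "under" : S\N
  [1,5] S\(S\N)   >
    [1,2] "a" : (S\(S\N))/PP
    [2,5] PP   <
      [2,4] S   >
        [2,3] "found" : S/N
        [3,4] "river" : N
      [4,5] "clearly" : PP\S

S\(S\N)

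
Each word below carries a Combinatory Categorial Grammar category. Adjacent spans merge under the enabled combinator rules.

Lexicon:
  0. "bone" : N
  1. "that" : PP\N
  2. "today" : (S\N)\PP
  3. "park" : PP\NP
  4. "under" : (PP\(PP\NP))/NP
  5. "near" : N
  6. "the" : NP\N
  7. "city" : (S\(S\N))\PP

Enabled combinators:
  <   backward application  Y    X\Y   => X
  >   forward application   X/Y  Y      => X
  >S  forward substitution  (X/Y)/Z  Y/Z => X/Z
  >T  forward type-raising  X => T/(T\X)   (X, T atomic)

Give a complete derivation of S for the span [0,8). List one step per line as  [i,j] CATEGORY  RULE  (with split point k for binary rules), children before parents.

[0,1] N  lex  "bone"
[1,2] PP\N  lex  "that"
[0,2] PP  <  k=1
[2,3] (S\N)\PP  lex  "today"
[0,3] S\N  <  k=2
[3,4] PP\NP  lex  "park"
[4,5] (PP\(PP\NP))/NP  lex  "under"
[5,6] N  lex  "near"
[5,6] NP/(NP\N)  >T
[6,7] NP\N  lex  "the"
[5,7] NP  >  k=6
[4,7] PP\(PP\NP)  >  k=5
[3,7] PP  <  k=4
[7,8] (S\(S\N))\PP  lex  "city"
[3,8] S\(S\N)  <  k=7
[0,8] S  <  k=3

[0,8] S   <
  [0,3] S\N   <
    [0,2] PP   <
      [0,1] "bone" : N
      [1,2] "that" : PP\N
    [2,3] "today" : (S\N)\PP
  [3,8] S\(S\N)   <
    [3,7] PP   <
      [3,4] "park" : PP\NP
      [4,7] PP\(PP\NP)   >
        [4,5] "under" : (PP\(PP\NP))/NP
        [5,7] NP   >
          [5,6] NP/(NP\N)   >T
            [5,6] "near" : N
          [6,7] "the" : NP\N
    [7,8] "city" : (S\(S\N))\PP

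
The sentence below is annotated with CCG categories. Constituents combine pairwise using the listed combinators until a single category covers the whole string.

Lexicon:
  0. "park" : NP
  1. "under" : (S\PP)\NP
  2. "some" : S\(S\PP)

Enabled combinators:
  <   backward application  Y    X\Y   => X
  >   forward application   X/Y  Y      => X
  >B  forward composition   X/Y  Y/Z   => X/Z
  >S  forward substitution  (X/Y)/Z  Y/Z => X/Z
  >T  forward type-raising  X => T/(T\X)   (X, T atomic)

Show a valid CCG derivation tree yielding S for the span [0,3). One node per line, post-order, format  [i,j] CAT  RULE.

[0,3] S   <
  [0,2] S\PP   <
    [0,1] "park" : NP
    [1,2] "under" : (S\PP)\NP
  [2,3] "some" : S\(S\PP)

[0,1] NP  lex  "park"
[1,2] (S\PP)\NP  lex  "under"
[0,2] S\PP  <  k=1
[2,3] S\(S\PP)  lex  "some"
[0,3] S  <  k=2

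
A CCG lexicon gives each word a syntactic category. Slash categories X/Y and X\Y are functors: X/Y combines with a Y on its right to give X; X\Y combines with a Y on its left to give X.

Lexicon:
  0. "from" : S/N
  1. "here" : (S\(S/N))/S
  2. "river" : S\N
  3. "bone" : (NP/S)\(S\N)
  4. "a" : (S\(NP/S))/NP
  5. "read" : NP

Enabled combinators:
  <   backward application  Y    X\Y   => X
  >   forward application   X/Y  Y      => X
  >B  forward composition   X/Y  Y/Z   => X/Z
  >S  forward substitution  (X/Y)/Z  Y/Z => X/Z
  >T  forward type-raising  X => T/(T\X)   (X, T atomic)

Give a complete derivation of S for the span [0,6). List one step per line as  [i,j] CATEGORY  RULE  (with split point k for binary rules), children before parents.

[0,1] S/N  lex  "from"
[1,2] (S\(S/N))/S  lex  "here"
[2,3] S\N  lex  "river"
[3,4] (NP/S)\(S\N)  lex  "bone"
[2,4] NP/S  <  k=3
[4,5] (S\(NP/S))/NP  lex  "a"
[5,6] NP  lex  "read"
[4,6] S\(NP/S)  >  k=5
[2,6] S  <  k=4
[1,6] S\(S/N)  >  k=2
[0,6] S  <  k=1

[0,6] S   <
  [0,1] "from" : S/N
  [1,6] S\(S/N)   >
    [1,2] "here" : (S\(S/N))/S
    [2,6] S   <
      [2,4] NP/S   <
        [2,3] "river" : S\N
        [3,4] "bone" : (NP/S)\(S\N)
      [4,6] S\(NP/S)   >
        [4,5] "a" : (S\(NP/S))/NP
        [5,6] "read" : NP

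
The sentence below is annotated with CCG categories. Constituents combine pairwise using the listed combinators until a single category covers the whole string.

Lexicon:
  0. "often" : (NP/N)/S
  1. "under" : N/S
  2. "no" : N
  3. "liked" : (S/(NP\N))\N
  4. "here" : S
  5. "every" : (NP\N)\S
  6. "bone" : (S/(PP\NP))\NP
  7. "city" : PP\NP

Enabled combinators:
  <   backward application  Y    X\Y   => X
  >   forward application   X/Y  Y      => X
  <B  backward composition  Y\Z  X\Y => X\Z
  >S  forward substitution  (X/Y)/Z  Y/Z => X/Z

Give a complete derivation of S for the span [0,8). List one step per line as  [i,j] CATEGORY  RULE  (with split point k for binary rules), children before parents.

[0,1] (NP/N)/S  lex  "often"
[1,2] N/S  lex  "under"
[0,2] NP/S  >S  k=1
[2,3] N  lex  "no"
[3,4] (S/(NP\N))\N  lex  "liked"
[2,4] S/(NP\N)  <  k=3
[4,5] S  lex  "here"
[5,6] (NP\N)\S  lex  "every"
[4,6] NP\N  <  k=5
[2,6] S  >  k=4
[0,6] NP  >  k=2
[6,7] (S/(PP\NP))\NP  lex  "bone"
[0,7] S/(PP\NP)  <  k=6
[7,8] PP\NP  lex  "city"
[0,8] S  >  k=7

[0,8] S   >
  [0,7] S/(PP\NP)   <
    [0,6] NP   >
      [0,2] NP/S   >S
        [0,1] "often" : (NP/N)/S
        [1,2] "under" : N/S
      [2,6] S   >
        [2,4] S/(NP\N)   <
          [2,3] "no" : N
          [3,4] "liked" : (S/(NP\N))\N
        [4,6] NP\N   <
          [4,5] "here" : S
          [5,6] "every" : (NP\N)\S
    [6,7] "bone" : (S/(PP\NP))\NP
  [7,8] "city" : PP\NP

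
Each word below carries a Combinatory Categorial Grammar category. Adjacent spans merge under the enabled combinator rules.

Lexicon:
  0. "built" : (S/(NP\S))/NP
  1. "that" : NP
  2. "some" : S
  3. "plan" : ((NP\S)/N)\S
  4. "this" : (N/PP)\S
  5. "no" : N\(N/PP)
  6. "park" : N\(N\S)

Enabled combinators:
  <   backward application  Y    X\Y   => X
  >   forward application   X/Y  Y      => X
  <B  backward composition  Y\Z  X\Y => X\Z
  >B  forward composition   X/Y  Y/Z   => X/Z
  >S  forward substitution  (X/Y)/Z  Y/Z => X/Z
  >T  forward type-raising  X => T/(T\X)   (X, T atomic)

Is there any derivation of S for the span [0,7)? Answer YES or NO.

[0,7] S   >
  [0,4] S/N   >B
    [0,2] S/(NP\S)   >
      [0,1] "built" : (S/(NP\S))/NP
      [1,2] "that" : NP
    [2,4] (NP\S)/N   <
      [2,3] "some" : S
      [3,4] "plan" : ((NP\S)/N)\S
  [4,7] N   <
    [4,6] N\S   <B
      [4,5] "this" : (N/PP)\S
      [5,6] "no" : N\(N/PP)
    [6,7] "park" : N\(N\S)

YES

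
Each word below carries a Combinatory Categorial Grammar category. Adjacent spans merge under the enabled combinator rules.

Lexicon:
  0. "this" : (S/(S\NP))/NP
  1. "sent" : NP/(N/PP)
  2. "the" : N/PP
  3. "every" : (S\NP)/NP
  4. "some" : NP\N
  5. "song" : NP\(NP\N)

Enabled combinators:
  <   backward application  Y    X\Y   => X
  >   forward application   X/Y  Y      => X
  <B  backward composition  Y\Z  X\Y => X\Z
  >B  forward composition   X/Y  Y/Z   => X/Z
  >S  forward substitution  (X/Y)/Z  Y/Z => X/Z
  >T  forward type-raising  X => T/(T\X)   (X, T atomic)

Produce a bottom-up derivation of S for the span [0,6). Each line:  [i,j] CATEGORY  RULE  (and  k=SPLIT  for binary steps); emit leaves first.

[0,1] (S/(S\NP))/NP  lex  "this"
[1,2] NP/(N/PP)  lex  "sent"
[2,3] N/PP  lex  "the"
[1,3] NP  >  k=2
[0,3] S/(S\NP)  >  k=1
[3,4] (S\NP)/NP  lex  "every"
[4,5] NP\N  lex  "some"
[5,6] NP\(NP\N)  lex  "song"
[4,6] NP  <  k=5
[3,6] S\NP  >  k=4
[0,6] S  >  k=3

[0,6] S   >
  [0,3] S/(S\NP)   >
    [0,1] "this" : (S/(S\NP))/NP
    [1,3] NP   >
      [1,2] "sent" : NP/(N/PP)
      [2,3] "the" : N/PP
  [3,6] S\NP   >
    [3,4] "every" : (S\NP)/NP
    [4,6] NP   <
      [4,5] "some" : NP\N
      [5,6] "song" : NP\(NP\N)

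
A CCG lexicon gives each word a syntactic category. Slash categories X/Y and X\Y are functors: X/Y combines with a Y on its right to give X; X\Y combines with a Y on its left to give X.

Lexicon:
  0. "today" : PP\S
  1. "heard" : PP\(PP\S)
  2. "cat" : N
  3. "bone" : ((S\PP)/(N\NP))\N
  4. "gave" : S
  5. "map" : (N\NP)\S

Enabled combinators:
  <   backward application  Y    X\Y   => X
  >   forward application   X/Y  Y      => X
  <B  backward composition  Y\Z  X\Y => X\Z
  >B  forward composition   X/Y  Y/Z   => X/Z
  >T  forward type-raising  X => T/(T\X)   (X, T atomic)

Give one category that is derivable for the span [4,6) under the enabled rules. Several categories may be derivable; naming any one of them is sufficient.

[0,6] S   <
  [0,2] PP   <
    [0,1] "today" : PP\S
    [1,2] "heard" : PP\(PP\S)
  [2,6] S\PP   >
    [2,4] (S\PP)/(N\NP)   <
      [2,3] "cat" : N
      [3,4] "bone" : ((S\PP)/(N\NP))\N
    [4,6] N\NP   <
      [4,5] "gave" : S
      [5,6] "map" : (N\NP)\S

N\NP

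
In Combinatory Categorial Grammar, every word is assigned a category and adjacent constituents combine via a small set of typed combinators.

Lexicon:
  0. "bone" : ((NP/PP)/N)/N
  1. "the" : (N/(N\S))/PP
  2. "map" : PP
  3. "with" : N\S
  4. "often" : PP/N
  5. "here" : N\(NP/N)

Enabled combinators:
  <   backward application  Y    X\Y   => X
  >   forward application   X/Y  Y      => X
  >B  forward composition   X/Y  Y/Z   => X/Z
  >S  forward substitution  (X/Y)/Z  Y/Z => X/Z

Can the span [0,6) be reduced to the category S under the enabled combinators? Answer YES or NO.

((NP/PP)/N)/N (N/(N\S))/PP PP N\S PP/N N\(NP/N)
CKY chart[0,6] = {N}; S ∉ chart

NO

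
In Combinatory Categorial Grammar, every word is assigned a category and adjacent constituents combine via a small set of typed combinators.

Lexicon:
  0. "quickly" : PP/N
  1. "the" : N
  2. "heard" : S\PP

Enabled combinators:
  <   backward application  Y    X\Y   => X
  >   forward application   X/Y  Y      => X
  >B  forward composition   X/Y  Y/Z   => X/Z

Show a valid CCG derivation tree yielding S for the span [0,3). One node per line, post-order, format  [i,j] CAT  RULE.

[0,3] S   <
  [0,2] PP   >
    [0,1] "quickly" : PP/N
    [1,2] "the" : N
  [2,3] "heard" : S\PP

[0,1] PP/N  lex  "quickly"
[1,2] N  lex  "the"
[0,2] PP  >  k=1
[2,3] S\PP  lex  "heard"
[0,3] S  <  k=2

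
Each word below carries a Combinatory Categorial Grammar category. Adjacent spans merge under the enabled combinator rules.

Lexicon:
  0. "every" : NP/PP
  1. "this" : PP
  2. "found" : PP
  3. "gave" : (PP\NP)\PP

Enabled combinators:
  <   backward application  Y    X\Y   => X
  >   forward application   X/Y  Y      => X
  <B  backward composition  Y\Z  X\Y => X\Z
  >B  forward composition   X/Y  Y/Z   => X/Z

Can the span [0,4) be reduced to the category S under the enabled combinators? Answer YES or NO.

NP/PP PP PP (PP\NP)\PP
CKY chart[0,4] = {PP}; S ∉ chart

NO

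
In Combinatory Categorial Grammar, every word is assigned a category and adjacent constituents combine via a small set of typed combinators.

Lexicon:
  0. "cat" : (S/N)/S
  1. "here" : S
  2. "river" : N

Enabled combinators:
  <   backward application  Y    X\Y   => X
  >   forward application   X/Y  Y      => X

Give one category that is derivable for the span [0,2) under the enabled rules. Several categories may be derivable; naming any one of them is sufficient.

S/N

[0,3] S   >
  [0,2] S/N   >
    [0,1] "cat" : (S/N)/S
    [1,2] "here" : S
  [2,3] "river" : N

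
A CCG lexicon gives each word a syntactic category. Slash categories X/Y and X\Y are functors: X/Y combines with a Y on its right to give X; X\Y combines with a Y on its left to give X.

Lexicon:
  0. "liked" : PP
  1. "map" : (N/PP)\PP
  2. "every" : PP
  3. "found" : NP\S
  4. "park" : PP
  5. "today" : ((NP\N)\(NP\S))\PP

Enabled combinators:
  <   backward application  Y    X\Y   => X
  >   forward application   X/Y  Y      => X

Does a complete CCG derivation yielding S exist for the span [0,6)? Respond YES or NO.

PP (N/PP)\PP PP NP\S PP ((NP\N)\(NP\S))\PP
CKY chart[0,6] = {NP}; S ∉ chart

NO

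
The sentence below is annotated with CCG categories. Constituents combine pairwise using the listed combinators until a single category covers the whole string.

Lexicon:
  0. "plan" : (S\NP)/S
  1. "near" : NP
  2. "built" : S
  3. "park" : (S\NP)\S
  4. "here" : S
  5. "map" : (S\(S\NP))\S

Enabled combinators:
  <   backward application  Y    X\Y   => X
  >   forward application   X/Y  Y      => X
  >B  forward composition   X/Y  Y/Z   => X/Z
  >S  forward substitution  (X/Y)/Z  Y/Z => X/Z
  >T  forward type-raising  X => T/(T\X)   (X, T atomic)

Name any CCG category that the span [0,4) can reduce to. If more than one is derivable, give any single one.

[0,6] S   <
  [0,4] S\NP   >
    [0,1] "plan" : (S\NP)/S
    [1,4] S   >
      [1,2] S/(S\NP)   >T
        [1,2] "near" : NP
      [2,4] S\NP   <
        [2,3] "built" : S
        [3,4] "park" : (S\NP)\S
  [4,6] S\(S\NP)   <
    [4,5] "here" : S
    [5,6] "map" : (S\(S\NP))\S

S\NP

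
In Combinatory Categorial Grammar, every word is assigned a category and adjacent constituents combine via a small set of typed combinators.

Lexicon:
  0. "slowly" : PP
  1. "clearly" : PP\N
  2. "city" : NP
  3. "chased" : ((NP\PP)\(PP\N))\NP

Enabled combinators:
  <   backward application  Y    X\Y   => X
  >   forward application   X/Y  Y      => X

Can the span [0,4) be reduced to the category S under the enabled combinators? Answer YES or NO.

NO

PP PP\N NP ((NP\PP)\(PP\N))\NP
CKY chart[0,4] = {NP}; S ∉ chart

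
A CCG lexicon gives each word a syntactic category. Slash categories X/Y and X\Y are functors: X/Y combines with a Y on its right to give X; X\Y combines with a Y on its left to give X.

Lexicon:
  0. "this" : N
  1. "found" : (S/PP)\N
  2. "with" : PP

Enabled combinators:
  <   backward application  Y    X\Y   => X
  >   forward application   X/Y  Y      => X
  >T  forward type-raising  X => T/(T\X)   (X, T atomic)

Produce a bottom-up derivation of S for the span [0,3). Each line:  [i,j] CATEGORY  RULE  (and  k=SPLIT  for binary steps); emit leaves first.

[0,3] S   >
  [0,2] S/PP   <
    [0,1] "this" : N
    [1,2] "found" : (S/PP)\N
  [2,3] "with" : PP

[0,1] N  lex  "this"
[1,2] (S/PP)\N  lex  "found"
[0,2] S/PP  <  k=1
[2,3] PP  lex  "with"
[0,3] S  >  k=2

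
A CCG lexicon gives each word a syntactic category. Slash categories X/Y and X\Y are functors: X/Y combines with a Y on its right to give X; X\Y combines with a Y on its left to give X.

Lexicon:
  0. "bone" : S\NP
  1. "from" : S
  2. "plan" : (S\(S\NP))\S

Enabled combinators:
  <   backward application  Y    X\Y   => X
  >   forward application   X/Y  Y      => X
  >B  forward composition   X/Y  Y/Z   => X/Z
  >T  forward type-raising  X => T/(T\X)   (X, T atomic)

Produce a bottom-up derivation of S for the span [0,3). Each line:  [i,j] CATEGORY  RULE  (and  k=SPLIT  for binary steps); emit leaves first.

[0,1] S\NP  lex  "bone"
[1,2] S  lex  "from"
[2,3] (S\(S\NP))\S  lex  "plan"
[1,3] S\(S\NP)  <  k=2
[0,3] S  <  k=1

[0,3] S   <
  [0,1] "bone" : S\NP
  [1,3] S\(S\NP)   <
    [1,2] "from" : S
    [2,3] "plan" : (S\(S\NP))\S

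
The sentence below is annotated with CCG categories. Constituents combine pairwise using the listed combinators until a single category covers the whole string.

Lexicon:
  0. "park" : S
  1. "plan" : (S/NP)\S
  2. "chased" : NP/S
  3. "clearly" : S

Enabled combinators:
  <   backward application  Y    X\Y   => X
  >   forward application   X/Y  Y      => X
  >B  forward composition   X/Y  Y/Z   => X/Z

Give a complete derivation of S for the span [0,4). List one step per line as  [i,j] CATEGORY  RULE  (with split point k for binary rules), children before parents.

[0,4] S   >
  [0,2] S/NP   <
    [0,1] "park" : S
    [1,2] "plan" : (S/NP)\S
  [2,4] NP   >
    [2,3] "chased" : NP/S
    [3,4] "clearly" : S

[0,1] S  lex  "park"
[1,2] (S/NP)\S  lex  "plan"
[0,2] S/NP  <  k=1
[2,3] NP/S  lex  "chased"
[3,4] S  lex  "clearly"
[2,4] NP  >  k=3
[0,4] S  >  k=2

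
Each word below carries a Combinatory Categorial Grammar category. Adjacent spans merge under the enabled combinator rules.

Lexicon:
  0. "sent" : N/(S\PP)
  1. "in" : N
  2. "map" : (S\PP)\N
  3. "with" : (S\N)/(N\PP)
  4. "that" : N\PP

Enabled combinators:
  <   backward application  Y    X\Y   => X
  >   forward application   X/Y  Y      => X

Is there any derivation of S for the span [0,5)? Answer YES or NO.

[0,5] S   <
  [0,3] N   >
    [0,1] "sent" : N/(S\PP)
    [1,3] S\PP   <
      [1,2] "in" : N
      [2,3] "map" : (S\PP)\N
  [3,5] S\N   >
    [3,4] "with" : (S\N)/(N\PP)
    [4,5] "that" : N\PP

YES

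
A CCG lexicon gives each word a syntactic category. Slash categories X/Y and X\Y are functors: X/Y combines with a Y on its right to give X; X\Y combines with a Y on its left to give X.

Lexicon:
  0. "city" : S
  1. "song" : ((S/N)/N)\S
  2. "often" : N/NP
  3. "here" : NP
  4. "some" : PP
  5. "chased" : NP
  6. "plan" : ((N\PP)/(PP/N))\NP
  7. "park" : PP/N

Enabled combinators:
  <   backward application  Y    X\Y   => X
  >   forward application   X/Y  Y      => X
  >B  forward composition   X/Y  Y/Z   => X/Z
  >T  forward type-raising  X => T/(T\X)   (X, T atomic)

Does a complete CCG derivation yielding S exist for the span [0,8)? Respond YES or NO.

[0,8] S   >
  [0,4] S/N   >
    [0,2] (S/N)/N   <
      [0,1] "city" : S
      [1,2] "song" : ((S/N)/N)\S
    [2,4] N   >
      [2,3] "often" : N/NP
      [3,4] "here" : NP
  [4,8] N   <
    [4,5] "some" : PP
    [5,8] N\PP   >
      [5,7] (N\PP)/(PP/N)   <
        [5,6] "chased" : NP
        [6,7] "plan" : ((N\PP)/(PP/N))\NP
      [7,8] "park" : PP/N

YES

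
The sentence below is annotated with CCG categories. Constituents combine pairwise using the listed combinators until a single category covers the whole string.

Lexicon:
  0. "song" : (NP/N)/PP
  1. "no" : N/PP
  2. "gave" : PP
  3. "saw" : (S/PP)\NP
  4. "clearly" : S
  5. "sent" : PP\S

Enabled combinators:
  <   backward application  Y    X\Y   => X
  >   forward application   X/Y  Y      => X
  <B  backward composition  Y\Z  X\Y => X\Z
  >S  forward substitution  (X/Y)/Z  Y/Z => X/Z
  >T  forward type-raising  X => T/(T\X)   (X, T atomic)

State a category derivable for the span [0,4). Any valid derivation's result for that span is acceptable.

[0,6] S   >
  [0,4] S/PP   <
    [0,3] NP   >
      [0,2] NP/PP   >S
        [0,1] "song" : (NP/N)/PP
        [1,2] "no" : N/PP
      [2,3] "gave" : PP
    [3,4] "saw" : (S/PP)\NP
  [4,6] PP   >
    [4,5] PP/(PP\S)   >T
      [4,5] "clearly" : S
    [5,6] "sent" : PP\S

S/PP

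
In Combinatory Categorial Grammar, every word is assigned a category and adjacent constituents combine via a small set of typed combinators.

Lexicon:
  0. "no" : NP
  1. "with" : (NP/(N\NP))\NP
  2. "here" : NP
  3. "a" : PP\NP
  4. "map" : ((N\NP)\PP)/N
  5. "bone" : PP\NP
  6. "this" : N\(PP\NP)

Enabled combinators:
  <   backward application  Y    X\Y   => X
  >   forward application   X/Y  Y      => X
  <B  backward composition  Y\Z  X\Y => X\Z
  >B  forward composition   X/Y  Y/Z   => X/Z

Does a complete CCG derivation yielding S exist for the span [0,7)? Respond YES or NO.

NO

NP (NP/(N\NP))\NP NP PP\NP ((N\NP)\PP)/N PP\NP N\(PP\NP)
CKY chart[0,7] = {NP}; S ∉ chart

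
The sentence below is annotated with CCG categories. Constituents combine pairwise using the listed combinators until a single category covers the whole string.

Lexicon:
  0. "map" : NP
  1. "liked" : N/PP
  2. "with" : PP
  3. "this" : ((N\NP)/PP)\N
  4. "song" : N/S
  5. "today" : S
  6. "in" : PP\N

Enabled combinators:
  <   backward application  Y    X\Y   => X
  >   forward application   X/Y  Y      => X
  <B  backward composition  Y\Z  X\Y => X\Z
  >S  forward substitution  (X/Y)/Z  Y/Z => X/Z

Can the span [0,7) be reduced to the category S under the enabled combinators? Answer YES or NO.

NO

NP N/PP PP ((N\NP)/PP)\N N/S S PP\N
CKY chart[0,7] = {N}; S ∉ chart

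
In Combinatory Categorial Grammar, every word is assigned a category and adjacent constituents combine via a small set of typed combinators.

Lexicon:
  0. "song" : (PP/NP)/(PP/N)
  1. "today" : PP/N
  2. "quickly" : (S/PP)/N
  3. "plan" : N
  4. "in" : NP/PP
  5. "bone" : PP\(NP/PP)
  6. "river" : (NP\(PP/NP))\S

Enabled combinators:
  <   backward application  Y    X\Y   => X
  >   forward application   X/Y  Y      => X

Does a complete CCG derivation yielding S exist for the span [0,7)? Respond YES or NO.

NO

(PP/NP)/(PP/N) PP/N (S/PP)/N N NP/PP PP\(NP/PP) (NP\(PP/NP))\S
CKY chart[0,7] = {NP}; S ∉ chart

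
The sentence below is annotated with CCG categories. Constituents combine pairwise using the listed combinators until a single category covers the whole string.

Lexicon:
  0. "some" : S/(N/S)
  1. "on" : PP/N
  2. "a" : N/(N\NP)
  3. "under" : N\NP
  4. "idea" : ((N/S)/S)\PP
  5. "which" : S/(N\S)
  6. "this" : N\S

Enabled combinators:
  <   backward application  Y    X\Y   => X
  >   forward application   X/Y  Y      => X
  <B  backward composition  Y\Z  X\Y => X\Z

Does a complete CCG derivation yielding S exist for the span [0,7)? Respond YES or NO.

[0,7] S   >
  [0,1] "some" : S/(N/S)
  [1,7] N/S   >
    [1,5] (N/S)/S   <
      [1,4] PP   >
        [1,2] "on" : PP/N
        [2,4] N   >
          [2,3] "a" : N/(N\NP)
          [3,4] "under" : N\NP
      [4,5] "idea" : ((N/S)/S)\PP
    [5,7] S   >
      [5,6] "which" : S/(N\S)
      [6,7] "this" : N\S

YES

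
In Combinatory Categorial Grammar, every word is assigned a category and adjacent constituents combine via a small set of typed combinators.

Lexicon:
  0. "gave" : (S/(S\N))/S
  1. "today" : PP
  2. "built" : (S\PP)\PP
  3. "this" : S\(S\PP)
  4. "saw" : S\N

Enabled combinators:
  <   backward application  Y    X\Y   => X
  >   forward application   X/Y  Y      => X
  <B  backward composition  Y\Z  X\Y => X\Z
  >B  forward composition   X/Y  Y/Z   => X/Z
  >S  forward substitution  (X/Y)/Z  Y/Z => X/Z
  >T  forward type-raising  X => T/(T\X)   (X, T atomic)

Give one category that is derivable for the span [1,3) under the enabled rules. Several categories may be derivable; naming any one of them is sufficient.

S\PP

[0,5] S   >
  [0,4] S/(S\N)   >
    [0,1] "gave" : (S/(S\N))/S
    [1,4] S   <
      [1,3] S\PP   <
        [1,2] "today" : PP
        [2,3] "built" : (S\PP)\PP
      [3,4] "this" : S\(S\PP)
  [4,5] "saw" : S\N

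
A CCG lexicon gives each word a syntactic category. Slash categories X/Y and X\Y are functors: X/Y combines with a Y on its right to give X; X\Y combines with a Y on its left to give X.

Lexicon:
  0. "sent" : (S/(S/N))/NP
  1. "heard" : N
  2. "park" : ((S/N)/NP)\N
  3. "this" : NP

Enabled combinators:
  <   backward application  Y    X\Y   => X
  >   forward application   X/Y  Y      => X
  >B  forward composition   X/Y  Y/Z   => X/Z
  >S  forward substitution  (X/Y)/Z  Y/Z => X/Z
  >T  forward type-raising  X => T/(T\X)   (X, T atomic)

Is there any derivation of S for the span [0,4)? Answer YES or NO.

[0,4] S   >
  [0,3] S/NP   >S
    [0,1] "sent" : (S/(S/N))/NP
    [1,3] (S/N)/NP   <
      [1,2] "heard" : N
      [2,3] "park" : ((S/N)/NP)\N
  [3,4] "this" : NP

YES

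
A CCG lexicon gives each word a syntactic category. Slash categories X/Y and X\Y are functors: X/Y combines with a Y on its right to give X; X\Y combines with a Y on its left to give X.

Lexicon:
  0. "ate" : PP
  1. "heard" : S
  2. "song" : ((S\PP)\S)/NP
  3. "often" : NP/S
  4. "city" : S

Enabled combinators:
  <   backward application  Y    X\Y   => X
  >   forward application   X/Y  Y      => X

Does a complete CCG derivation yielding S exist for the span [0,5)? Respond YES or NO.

YES

[0,5] S   <
  [0,1] "ate" : PP
  [1,5] S\PP   <
    [1,2] "heard" : S
    [2,5] (S\PP)\S   >
      [2,3] "song" : ((S\PP)\S)/NP
      [3,5] NP   >
        [3,4] "often" : NP/S
        [4,5] "city" : S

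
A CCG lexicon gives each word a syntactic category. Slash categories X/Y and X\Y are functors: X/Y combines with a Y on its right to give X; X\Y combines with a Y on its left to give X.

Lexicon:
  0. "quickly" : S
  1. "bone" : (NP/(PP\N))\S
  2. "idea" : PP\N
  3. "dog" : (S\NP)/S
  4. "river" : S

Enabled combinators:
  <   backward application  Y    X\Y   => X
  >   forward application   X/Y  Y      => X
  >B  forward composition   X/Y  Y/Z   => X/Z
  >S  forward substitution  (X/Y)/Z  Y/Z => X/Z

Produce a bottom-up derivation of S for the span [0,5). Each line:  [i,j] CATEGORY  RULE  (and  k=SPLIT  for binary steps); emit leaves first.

[0,1] S  lex  "quickly"
[1,2] (NP/(PP\N))\S  lex  "bone"
[0,2] NP/(PP\N)  <  k=1
[2,3] PP\N  lex  "idea"
[0,3] NP  >  k=2
[3,4] (S\NP)/S  lex  "dog"
[4,5] S  lex  "river"
[3,5] S\NP  >  k=4
[0,5] S  <  k=3

[0,5] S   <
  [0,3] NP   >
    [0,2] NP/(PP\N)   <
      [0,1] "quickly" : S
      [1,2] "bone" : (NP/(PP\N))\S
    [2,3] "idea" : PP\N
  [3,5] S\NP   >
    [3,4] "dog" : (S\NP)/S
    [4,5] "river" : S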